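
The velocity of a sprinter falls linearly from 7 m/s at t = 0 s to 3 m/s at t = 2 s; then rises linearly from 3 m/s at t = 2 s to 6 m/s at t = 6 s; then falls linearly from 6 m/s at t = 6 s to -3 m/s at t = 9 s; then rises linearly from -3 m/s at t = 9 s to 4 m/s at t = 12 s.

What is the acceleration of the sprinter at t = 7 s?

Acceleration is the slope of the v-t graph on 6–9 s: (-3 − 6)/(9 − 6) = -3 m/s².

-3 m/s²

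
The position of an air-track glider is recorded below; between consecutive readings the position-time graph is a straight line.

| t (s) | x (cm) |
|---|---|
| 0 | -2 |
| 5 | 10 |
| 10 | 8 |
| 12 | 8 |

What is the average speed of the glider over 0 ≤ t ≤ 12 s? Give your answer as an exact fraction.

7/6 cm/s

Average speed = (total path length)/(elapsed time); on a piecewise-linear x-t graph the path length is Σ|Δx|.
0–5 s: |Δx| = |10 − -2| = 12 cm
5–10 s: |Δx| = |8 − 10| = 2 cm
10–12 s: |Δx| = |8 − 8| = 0 cm
Total path = 14 cm; average speed = 14/12 = 7/6 cm/s.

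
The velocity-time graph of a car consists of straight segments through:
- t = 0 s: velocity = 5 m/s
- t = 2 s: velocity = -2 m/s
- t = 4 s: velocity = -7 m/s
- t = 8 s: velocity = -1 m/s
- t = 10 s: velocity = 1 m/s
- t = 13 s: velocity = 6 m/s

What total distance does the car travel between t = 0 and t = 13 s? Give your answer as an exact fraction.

Distance (not displacement) is the total path length: add the absolute areas under v-t.
0–2 s: v = 0 at t = 10/7 s; triangle areas 25/7 + 4/7 = 29/7 m
2–4 s: |½(-2 + -7)(2)| = 9 m
4–8 s: |½(-7 + -1)(4)| = 16 m
8–10 s: v = 0 at t = 9 s; triangle areas 0.5 + 0.5 = 1 m
10–13 s: |½(1 + 6)(3)| = 10.5 m
Total distance = 569/14 m

569/14 m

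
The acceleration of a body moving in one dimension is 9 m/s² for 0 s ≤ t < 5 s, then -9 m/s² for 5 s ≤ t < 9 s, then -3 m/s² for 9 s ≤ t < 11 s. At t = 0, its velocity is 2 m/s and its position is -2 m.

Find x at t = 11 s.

252.5 m

On each constant-a segment, Δv = aΔt and Δx = v₀Δt + ½aΔt²; chain segment to segment.
0–5 s: v starts 2 m/s; Δx = 2·5 + ½·9·5² = 122.5 m; v ends 47 m/s.
5–9 s: v starts 47 m/s; Δx = 47·4 + ½·-9·4² = 116 m; v ends 11 m/s.
9–11 s: v starts 11 m/s; Δx = 11·2 + ½·-3·2² = 16 m; v ends 5 m/s.
x(11) = -2 + Σ Δx = 252.5 m.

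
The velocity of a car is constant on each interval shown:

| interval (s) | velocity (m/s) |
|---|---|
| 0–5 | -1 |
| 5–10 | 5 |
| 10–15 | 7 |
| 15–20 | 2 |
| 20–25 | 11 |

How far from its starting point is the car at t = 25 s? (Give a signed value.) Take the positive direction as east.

120 m

Net displacement equals the area under the velocity-time graph (areas below the axis count negative).
0–5 s: -1 × 5 = -5 m
5–10 s: 5 × 5 = 25 m
10–15 s: 7 × 5 = 35 m
15–20 s: 2 × 5 = 10 m
20–25 s: 11 × 5 = 55 m
Net displacement = 120 m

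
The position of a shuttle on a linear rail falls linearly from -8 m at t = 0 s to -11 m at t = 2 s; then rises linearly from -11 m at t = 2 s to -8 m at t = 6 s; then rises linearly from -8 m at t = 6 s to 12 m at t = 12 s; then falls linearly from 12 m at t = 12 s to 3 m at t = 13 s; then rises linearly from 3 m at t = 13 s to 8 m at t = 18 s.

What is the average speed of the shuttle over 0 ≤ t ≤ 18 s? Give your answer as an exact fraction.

20/9 m/s

Average speed = (total path length)/(elapsed time); on a piecewise-linear x-t graph the path length is Σ|Δx|.
0–2 s: |Δx| = |-11 − -8| = 3 m
2–6 s: |Δx| = |-8 − -11| = 3 m
6–12 s: |Δx| = |12 − -8| = 20 m
12–13 s: |Δx| = |3 − 12| = 9 m
13–18 s: |Δx| = |8 − 3| = 5 m
Total path = 40 m; average speed = 40/18 = 20/9 m/s.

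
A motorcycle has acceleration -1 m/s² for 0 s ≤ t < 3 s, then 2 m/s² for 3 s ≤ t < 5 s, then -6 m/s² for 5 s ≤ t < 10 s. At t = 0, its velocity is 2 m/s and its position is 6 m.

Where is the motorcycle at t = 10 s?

On each constant-a segment, Δv = aΔt and Δx = v₀Δt + ½aΔt²; chain segment to segment.
0–3 s: v starts 2 m/s; Δx = 2·3 + ½·-1·3² = 1.5 m; v ends -1 m/s.
3–5 s: v starts -1 m/s; Δx = -1·2 + ½·2·2² = 2 m; v ends 3 m/s.
5–10 s: v starts 3 m/s; Δx = 3·5 + ½·-6·5² = -60 m; v ends -27 m/s.
x(10) = 6 + Σ Δx = -50.5 m.

-50.5 m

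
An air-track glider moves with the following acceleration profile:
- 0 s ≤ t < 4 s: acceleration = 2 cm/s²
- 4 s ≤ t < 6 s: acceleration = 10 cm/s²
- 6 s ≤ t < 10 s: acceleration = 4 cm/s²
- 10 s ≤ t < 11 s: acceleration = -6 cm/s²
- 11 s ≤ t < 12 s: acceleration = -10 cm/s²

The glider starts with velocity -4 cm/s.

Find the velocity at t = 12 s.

Δv equals the area under the a-t graph; then v = v₀ + Δv.
0–4 s: 2 × 4 = 8 cm/s
4–6 s: 10 × 2 = 20 cm/s
6–10 s: 4 × 4 = 16 cm/s
10–11 s: -6 × 1 = -6 cm/s
11–12 s: -10 × 1 = -10 cm/s
Δv = 28 cm/s, so v(12) = -4 + (28) = 24 cm/s.

24 cm/s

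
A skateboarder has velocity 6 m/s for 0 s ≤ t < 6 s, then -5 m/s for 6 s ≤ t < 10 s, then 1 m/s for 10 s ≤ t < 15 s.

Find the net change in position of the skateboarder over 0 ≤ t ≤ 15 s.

21 m

Net displacement equals the area under the velocity-time graph (areas below the axis count negative).
0–6 s: 6 × 6 = 36 m
6–10 s: -5 × 4 = -20 m
10–15 s: 1 × 5 = 5 m
Net displacement = 21 m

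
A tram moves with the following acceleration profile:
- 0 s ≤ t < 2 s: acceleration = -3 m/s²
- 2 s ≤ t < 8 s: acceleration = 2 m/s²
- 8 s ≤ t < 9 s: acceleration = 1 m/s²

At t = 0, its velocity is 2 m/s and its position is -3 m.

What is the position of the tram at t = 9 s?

On each constant-a segment, Δv = aΔt and Δx = v₀Δt + ½aΔt²; chain segment to segment.
0–2 s: v starts 2 m/s; Δx = 2·2 + ½·-3·2² = -2 m; v ends -4 m/s.
2–8 s: v starts -4 m/s; Δx = -4·6 + ½·2·6² = 12 m; v ends 8 m/s.
8–9 s: v starts 8 m/s; Δx = 8·1 + ½·1·1² = 8.5 m; v ends 9 m/s.
x(9) = -3 + Σ Δx = 15.5 m.

15.5 m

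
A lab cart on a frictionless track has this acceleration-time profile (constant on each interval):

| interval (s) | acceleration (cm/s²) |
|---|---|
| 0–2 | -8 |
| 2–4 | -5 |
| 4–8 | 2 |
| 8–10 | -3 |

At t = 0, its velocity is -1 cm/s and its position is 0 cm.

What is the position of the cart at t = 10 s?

On each constant-a segment, Δv = aΔt and Δx = v₀Δt + ½aΔt²; chain segment to segment.
0–2 s: v starts -1 cm/s; Δx = -1·2 + ½·-8·2² = -18 cm; v ends -17 cm/s.
2–4 s: v starts -17 cm/s; Δx = -17·2 + ½·-5·2² = -44 cm; v ends -27 cm/s.
4–8 s: v starts -27 cm/s; Δx = -27·4 + ½·2·4² = -92 cm; v ends -19 cm/s.
8–10 s: v starts -19 cm/s; Δx = -19·2 + ½·-3·2² = -44 cm; v ends -25 cm/s.
x(10) = 0 + Σ Δx = -198 cm.

-198 cm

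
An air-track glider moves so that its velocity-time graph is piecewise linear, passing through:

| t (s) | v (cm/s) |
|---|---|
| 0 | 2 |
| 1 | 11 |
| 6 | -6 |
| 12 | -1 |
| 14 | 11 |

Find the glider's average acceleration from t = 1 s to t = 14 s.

Average acceleration = Δv/Δt = (11 − 11)/(14 − 1) = 0 cm/s².

0 cm/s²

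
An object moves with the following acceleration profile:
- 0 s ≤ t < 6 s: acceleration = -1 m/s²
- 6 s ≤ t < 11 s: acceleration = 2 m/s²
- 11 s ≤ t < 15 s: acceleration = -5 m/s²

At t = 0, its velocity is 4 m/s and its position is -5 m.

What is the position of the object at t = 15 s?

8 m

On each constant-a segment, Δv = aΔt and Δx = v₀Δt + ½aΔt²; chain segment to segment.
0–6 s: v starts 4 m/s; Δx = 4·6 + ½·-1·6² = 6 m; v ends -2 m/s.
6–11 s: v starts -2 m/s; Δx = -2·5 + ½·2·5² = 15 m; v ends 8 m/s.
11–15 s: v starts 8 m/s; Δx = 8·4 + ½·-5·4² = -8 m; v ends -12 m/s.
x(15) = -5 + Σ Δx = 8 m.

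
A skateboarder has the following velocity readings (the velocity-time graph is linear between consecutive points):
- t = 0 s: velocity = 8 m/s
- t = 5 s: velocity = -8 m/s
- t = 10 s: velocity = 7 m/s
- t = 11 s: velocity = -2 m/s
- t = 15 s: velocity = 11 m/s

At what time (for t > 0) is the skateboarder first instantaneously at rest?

t = 2.5 s

v changes sign on 0–5 s (from 8 to -8); the graph is linear there, so v = 0 at t = 0 + (-8)·(5 − 0)/(-8 − 8) = 2.5 s.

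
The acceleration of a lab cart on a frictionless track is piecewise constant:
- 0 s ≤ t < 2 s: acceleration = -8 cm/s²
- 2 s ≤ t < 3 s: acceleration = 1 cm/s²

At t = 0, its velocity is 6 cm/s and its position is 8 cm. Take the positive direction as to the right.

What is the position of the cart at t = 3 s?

On each constant-a segment, Δv = aΔt and Δx = v₀Δt + ½aΔt²; chain segment to segment.
0–2 s: v starts 6 cm/s; Δx = 6·2 + ½·-8·2² = -4 cm; v ends -10 cm/s.
2–3 s: v starts -10 cm/s; Δx = -10·1 + ½·1·1² = -9.5 cm; v ends -9 cm/s.
x(3) = 8 + Σ Δx = -5.5 cm.

-5.5 cm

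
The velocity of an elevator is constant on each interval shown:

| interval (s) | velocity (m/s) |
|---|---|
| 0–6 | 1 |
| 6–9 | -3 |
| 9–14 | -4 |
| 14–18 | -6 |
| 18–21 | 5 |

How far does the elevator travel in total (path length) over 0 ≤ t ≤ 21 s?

Distance (not displacement) is the total path length: add the absolute areas under v-t.
0–6 s: |1| × 6 = 6 m
6–9 s: |-3| × 3 = 9 m
9–14 s: |-4| × 5 = 20 m
14–18 s: |-6| × 4 = 24 m
18–21 s: |5| × 3 = 15 m
Total distance = 74 m

74 m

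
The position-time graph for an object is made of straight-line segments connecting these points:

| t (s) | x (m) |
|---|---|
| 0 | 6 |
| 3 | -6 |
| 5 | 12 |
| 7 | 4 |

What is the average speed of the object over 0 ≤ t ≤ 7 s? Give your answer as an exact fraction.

38/7 m/s

Average speed = (total path length)/(elapsed time); on a piecewise-linear x-t graph the path length is Σ|Δx|.
0–3 s: |Δx| = |-6 − 6| = 12 m
3–5 s: |Δx| = |12 − -6| = 18 m
5–7 s: |Δx| = |4 − 12| = 8 m
Total path = 38 m; average speed = 38/7 = 38/7 m/s.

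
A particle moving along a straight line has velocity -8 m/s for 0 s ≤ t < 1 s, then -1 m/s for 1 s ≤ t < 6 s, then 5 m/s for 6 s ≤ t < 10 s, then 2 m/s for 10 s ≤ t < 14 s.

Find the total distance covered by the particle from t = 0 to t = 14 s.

41 m

Total distance travelled is ∫|v| dt — sum the magnitudes of each area piece.
0–1 s: |-8| × 1 = 8 m
1–6 s: |-1| × 5 = 5 m
6–10 s: |5| × 4 = 20 m
10–14 s: |2| × 4 = 8 m
Total distance = 41 m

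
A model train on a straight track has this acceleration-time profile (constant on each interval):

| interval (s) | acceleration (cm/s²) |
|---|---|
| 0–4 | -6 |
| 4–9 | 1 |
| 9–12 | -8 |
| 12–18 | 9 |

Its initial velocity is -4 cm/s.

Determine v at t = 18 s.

7 cm/s

Δv equals the area under the a-t graph; then v = v₀ + Δv.
0–4 s: -6 × 4 = -24 cm/s
4–9 s: 1 × 5 = 5 cm/s
9–12 s: -8 × 3 = -24 cm/s
12–18 s: 9 × 6 = 54 cm/s
Δv = 11 cm/s, so v(18) = -4 + (11) = 7 cm/s.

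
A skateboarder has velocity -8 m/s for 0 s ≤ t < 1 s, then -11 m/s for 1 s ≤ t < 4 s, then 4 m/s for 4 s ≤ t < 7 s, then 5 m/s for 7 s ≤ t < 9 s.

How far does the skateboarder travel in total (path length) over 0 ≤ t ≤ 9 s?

Distance (not displacement) is the total path length: add the absolute areas under v-t.
0–1 s: |-8| × 1 = 8 m
1–4 s: |-11| × 3 = 33 m
4–7 s: |4| × 3 = 12 m
7–9 s: |5| × 2 = 10 m
Total distance = 63 m

63 m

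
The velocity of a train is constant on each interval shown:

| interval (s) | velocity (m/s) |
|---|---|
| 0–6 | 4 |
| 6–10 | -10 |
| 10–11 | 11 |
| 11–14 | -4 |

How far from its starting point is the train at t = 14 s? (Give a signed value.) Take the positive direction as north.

Displacement is the signed area under the v-t curve.
0–6 s: 4 × 6 = 24 m
6–10 s: -10 × 4 = -40 m
10–11 s: 11 × 1 = 11 m
11–14 s: -4 × 3 = -12 m
Net displacement = -17 m

-17 m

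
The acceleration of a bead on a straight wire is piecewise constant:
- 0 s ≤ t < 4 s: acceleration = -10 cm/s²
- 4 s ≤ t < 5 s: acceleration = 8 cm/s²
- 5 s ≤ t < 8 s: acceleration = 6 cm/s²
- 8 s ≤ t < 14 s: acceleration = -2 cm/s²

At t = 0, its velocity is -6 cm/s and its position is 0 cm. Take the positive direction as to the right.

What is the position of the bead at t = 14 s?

-389 cm

On each constant-a segment, Δv = aΔt and Δx = v₀Δt + ½aΔt²; chain segment to segment.
0–4 s: v starts -6 cm/s; Δx = -6·4 + ½·-10·4² = -104 cm; v ends -46 cm/s.
4–5 s: v starts -46 cm/s; Δx = -46·1 + ½·8·1² = -42 cm; v ends -38 cm/s.
5–8 s: v starts -38 cm/s; Δx = -38·3 + ½·6·3² = -87 cm; v ends -20 cm/s.
8–14 s: v starts -20 cm/s; Δx = -20·6 + ½·-2·6² = -156 cm; v ends -32 cm/s.
x(14) = 0 + Σ Δx = -389 cm.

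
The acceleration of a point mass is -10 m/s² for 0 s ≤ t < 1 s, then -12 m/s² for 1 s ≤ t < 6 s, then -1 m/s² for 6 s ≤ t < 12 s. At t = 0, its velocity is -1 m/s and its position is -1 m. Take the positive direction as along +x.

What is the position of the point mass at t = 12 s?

-656 m

On each constant-a segment, Δv = aΔt and Δx = v₀Δt + ½aΔt²; chain segment to segment.
0–1 s: v starts -1 m/s; Δx = -1·1 + ½·-10·1² = -6 m; v ends -11 m/s.
1–6 s: v starts -11 m/s; Δx = -11·5 + ½·-12·5² = -205 m; v ends -71 m/s.
6–12 s: v starts -71 m/s; Δx = -71·6 + ½·-1·6² = -444 m; v ends -77 m/s.
x(12) = -1 + Σ Δx = -656 m.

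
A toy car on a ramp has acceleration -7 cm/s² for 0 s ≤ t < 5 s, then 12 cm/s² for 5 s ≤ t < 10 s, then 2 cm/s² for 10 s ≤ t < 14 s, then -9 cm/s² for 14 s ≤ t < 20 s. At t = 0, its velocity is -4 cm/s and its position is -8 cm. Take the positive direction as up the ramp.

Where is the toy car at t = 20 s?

-48.5 cm

On each constant-a segment, Δv = aΔt and Δx = v₀Δt + ½aΔt²; chain segment to segment.
0–5 s: v starts -4 cm/s; Δx = -4·5 + ½·-7·5² = -107.5 cm; v ends -39 cm/s.
5–10 s: v starts -39 cm/s; Δx = -39·5 + ½·12·5² = -45 cm; v ends 21 cm/s.
10–14 s: v starts 21 cm/s; Δx = 21·4 + ½·2·4² = 100 cm; v ends 29 cm/s.
14–20 s: v starts 29 cm/s; Δx = 29·6 + ½·-9·6² = 12 cm; v ends -25 cm/s.
x(20) = -8 + Σ Δx = -48.5 cm.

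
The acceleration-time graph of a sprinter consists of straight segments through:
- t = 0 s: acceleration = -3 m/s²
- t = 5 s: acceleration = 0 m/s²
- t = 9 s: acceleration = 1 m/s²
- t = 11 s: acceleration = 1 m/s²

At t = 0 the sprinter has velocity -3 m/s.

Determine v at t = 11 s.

Δv equals the area under the a-t graph; then v = v₀ + Δv.
0–5 s: ½(-3 + 0)(5) = -7.5 m/s
5–9 s: ½(0 + 1)(4) = 2 m/s
9–11 s: 1 × 2 = 2 m/s
Δv = -3.5 m/s, so v(11) = -3 + (-3.5) = -6.5 m/s.

-6.5 m/s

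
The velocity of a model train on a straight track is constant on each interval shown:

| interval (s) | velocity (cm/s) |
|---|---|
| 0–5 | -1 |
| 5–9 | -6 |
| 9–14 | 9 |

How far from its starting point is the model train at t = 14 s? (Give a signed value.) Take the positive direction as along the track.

16 cm

Displacement is the signed area under the v-t curve.
0–5 s: -1 × 5 = -5 cm
5–9 s: -6 × 4 = -24 cm
9–14 s: 9 × 5 = 45 cm
Net displacement = 16 cm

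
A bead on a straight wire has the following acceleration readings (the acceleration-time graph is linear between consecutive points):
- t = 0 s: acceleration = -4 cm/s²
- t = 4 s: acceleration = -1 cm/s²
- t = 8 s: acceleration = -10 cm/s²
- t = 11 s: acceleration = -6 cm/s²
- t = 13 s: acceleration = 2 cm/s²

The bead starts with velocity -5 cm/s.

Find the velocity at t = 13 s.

-65 cm/s

Δv equals the area under the a-t graph; then v = v₀ + Δv.
0–4 s: ½(-4 + -1)(4) = -10 cm/s
4–8 s: ½(-1 + -10)(4) = -22 cm/s
8–11 s: ½(-10 + -6)(3) = -24 cm/s
11–13 s: ½(-6 + 2)(2) = -4 cm/s
Δv = -60 cm/s, so v(13) = -5 + (-60) = -65 cm/s.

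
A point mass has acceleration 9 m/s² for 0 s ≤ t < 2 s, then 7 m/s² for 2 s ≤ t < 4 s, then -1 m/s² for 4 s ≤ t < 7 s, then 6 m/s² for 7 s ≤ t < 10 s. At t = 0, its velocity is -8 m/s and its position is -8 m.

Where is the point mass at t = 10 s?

185.5 m

On each constant-a segment, Δv = aΔt and Δx = v₀Δt + ½aΔt²; chain segment to segment.
0–2 s: v starts -8 m/s; Δx = -8·2 + ½·9·2² = 2 m; v ends 10 m/s.
2–4 s: v starts 10 m/s; Δx = 10·2 + ½·7·2² = 34 m; v ends 24 m/s.
4–7 s: v starts 24 m/s; Δx = 24·3 + ½·-1·3² = 67.5 m; v ends 21 m/s.
7–10 s: v starts 21 m/s; Δx = 21·3 + ½·6·3² = 90 m; v ends 39 m/s.
x(10) = -8 + Σ Δx = 185.5 m.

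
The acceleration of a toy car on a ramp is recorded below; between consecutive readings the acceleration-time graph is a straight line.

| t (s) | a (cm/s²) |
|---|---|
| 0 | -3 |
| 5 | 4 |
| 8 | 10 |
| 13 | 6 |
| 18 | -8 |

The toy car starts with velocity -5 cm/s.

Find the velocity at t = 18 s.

53.5 cm/s

Δv equals the area under the a-t graph; then v = v₀ + Δv.
0–5 s: ½(-3 + 4)(5) = 2.5 cm/s
5–8 s: ½(4 + 10)(3) = 21 cm/s
8–13 s: ½(10 + 6)(5) = 40 cm/s
13–18 s: ½(6 + -8)(5) = -5 cm/s
Δv = 58.5 cm/s, so v(18) = -5 + (58.5) = 53.5 cm/s.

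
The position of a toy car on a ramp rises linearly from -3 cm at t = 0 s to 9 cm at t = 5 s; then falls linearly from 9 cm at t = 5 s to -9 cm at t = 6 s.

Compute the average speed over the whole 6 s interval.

Average speed = (total path length)/(elapsed time); on a piecewise-linear x-t graph the path length is Σ|Δx|.
0–5 s: |Δx| = |9 − -3| = 12 cm
5–6 s: |Δx| = |-9 − 9| = 18 cm
Total path = 30 cm; average speed = 30/6 = 5 cm/s.

5 cm/s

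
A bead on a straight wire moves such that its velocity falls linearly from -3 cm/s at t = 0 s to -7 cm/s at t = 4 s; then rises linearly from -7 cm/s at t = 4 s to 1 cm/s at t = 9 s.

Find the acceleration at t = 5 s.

Acceleration is the slope of the v-t graph on 4–9 s: (1 − -7)/(9 − 4) = 1.6 cm/s².

1.6 cm/s²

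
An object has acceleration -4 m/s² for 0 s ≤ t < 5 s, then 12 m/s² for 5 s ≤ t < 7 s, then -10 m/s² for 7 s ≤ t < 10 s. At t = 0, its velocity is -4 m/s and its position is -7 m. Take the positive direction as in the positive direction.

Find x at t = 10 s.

-146 m

On each constant-a segment, Δv = aΔt and Δx = v₀Δt + ½aΔt²; chain segment to segment.
0–5 s: v starts -4 m/s; Δx = -4·5 + ½·-4·5² = -70 m; v ends -24 m/s.
5–7 s: v starts -24 m/s; Δx = -24·2 + ½·12·2² = -24 m; v ends 0 m/s.
7–10 s: v starts 0 m/s; Δx = 0·3 + ½·-10·3² = -45 m; v ends -30 m/s.
x(10) = -7 + Σ Δx = -146 m.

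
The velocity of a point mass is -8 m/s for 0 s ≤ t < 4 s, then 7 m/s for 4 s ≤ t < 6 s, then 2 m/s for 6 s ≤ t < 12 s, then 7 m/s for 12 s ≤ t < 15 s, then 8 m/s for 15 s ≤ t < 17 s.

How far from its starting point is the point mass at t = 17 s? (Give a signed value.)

31 m

Displacement is the signed area under the v-t curve.
0–4 s: -8 × 4 = -32 m
4–6 s: 7 × 2 = 14 m
6–12 s: 2 × 6 = 12 m
12–15 s: 7 × 3 = 21 m
15–17 s: 8 × 2 = 16 m
Net displacement = 31 m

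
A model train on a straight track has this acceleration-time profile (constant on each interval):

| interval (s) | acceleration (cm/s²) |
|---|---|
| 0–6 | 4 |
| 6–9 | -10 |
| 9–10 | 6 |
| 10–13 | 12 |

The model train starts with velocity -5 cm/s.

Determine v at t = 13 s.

31 cm/s

Δv equals the area under the a-t graph; then v = v₀ + Δv.
0–6 s: 4 × 6 = 24 cm/s
6–9 s: -10 × 3 = -30 cm/s
9–10 s: 6 × 1 = 6 cm/s
10–13 s: 12 × 3 = 36 cm/s
Δv = 36 cm/s, so v(13) = -5 + (36) = 31 cm/s.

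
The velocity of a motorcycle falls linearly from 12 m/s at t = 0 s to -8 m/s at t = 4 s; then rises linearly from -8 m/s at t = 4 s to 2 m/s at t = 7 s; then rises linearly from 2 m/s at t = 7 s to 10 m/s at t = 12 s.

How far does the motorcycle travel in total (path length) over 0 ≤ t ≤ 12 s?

61 m

Distance (not displacement) is the total path length: add the absolute areas under v-t.
0–4 s: v = 0 at t = 2.4 s; triangle areas 14.4 + 6.4 = 20.8 m
4–7 s: v = 0 at t = 6.4 s; triangle areas 9.6 + 0.6 = 10.2 m
7–12 s: |½(2 + 10)(5)| = 30 m
Total distance = 61 m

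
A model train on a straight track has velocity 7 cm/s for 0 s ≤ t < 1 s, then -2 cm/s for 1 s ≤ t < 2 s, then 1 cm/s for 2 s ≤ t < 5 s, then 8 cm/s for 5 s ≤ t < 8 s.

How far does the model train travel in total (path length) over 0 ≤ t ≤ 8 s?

Total distance travelled is ∫|v| dt — sum the magnitudes of each area piece.
0–1 s: |7| × 1 = 7 cm
1–2 s: |-2| × 1 = 2 cm
2–5 s: |1| × 3 = 3 cm
5–8 s: |8| × 3 = 24 cm
Total distance = 36 cm

36 cm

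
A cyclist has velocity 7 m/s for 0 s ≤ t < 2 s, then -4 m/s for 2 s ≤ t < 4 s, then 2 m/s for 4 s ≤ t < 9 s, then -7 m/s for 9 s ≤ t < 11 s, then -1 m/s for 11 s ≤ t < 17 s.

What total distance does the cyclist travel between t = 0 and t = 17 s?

52 m

Distance (not displacement) is the total path length: add the absolute areas under v-t.
0–2 s: |7| × 2 = 14 m
2–4 s: |-4| × 2 = 8 m
4–9 s: |2| × 5 = 10 m
9–11 s: |-7| × 2 = 14 m
11–17 s: |-1| × 6 = 6 m
Total distance = 52 m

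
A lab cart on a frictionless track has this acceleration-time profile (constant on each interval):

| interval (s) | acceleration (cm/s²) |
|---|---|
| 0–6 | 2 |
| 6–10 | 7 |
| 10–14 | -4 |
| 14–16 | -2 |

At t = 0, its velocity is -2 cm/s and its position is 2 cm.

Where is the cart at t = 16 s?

282 cm

On each constant-a segment, Δv = aΔt and Δx = v₀Δt + ½aΔt²; chain segment to segment.
0–6 s: v starts -2 cm/s; Δx = -2·6 + ½·2·6² = 24 cm; v ends 10 cm/s.
6–10 s: v starts 10 cm/s; Δx = 10·4 + ½·7·4² = 96 cm; v ends 38 cm/s.
10–14 s: v starts 38 cm/s; Δx = 38·4 + ½·-4·4² = 120 cm; v ends 22 cm/s.
14–16 s: v starts 22 cm/s; Δx = 22·2 + ½·-2·2² = 40 cm; v ends 18 cm/s.
x(16) = 2 + Σ Δx = 282 cm.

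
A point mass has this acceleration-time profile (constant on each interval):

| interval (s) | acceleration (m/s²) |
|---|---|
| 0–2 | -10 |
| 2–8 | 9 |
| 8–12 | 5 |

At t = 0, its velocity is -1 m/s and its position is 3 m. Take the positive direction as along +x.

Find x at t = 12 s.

189 m

On each constant-a segment, Δv = aΔt and Δx = v₀Δt + ½aΔt²; chain segment to segment.
0–2 s: v starts -1 m/s; Δx = -1·2 + ½·-10·2² = -22 m; v ends -21 m/s.
2–8 s: v starts -21 m/s; Δx = -21·6 + ½·9·6² = 36 m; v ends 33 m/s.
8–12 s: v starts 33 m/s; Δx = 33·4 + ½·5·4² = 172 m; v ends 53 m/s.
x(12) = 3 + Σ Δx = 189 m.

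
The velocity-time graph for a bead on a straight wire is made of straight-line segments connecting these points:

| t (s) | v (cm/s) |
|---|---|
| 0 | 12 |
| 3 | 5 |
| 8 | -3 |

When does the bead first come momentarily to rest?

v changes sign on 3–8 s (from 5 to -3); the graph is linear there, so v = 0 at t = 3 + (-5)·(8 − 3)/(-3 − 5) = 6.125 s.

t = 6.125 s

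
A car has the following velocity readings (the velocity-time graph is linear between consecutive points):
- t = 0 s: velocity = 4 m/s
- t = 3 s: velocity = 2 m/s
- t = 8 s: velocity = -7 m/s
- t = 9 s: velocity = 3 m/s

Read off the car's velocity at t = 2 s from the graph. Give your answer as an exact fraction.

On 0–3 s the graph is linear from 4 to 2 m/s: v(2) = 4 + (2 − 4)·(2 − 0)/(3 − 0) = 8/3 m/s.

8/3 m/s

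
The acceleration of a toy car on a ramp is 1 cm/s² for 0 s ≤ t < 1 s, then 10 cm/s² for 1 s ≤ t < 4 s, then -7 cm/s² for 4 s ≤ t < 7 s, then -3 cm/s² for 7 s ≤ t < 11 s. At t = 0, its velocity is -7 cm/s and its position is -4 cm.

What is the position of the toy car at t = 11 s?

On each constant-a segment, Δv = aΔt and Δx = v₀Δt + ½aΔt²; chain segment to segment.
0–1 s: v starts -7 cm/s; Δx = -7·1 + ½·1·1² = -6.5 cm; v ends -6 cm/s.
1–4 s: v starts -6 cm/s; Δx = -6·3 + ½·10·3² = 27 cm; v ends 24 cm/s.
4–7 s: v starts 24 cm/s; Δx = 24·3 + ½·-7·3² = 40.5 cm; v ends 3 cm/s.
7–11 s: v starts 3 cm/s; Δx = 3·4 + ½·-3·4² = -12 cm; v ends -9 cm/s.
x(11) = -4 + Σ Δx = 45 cm.

45 cm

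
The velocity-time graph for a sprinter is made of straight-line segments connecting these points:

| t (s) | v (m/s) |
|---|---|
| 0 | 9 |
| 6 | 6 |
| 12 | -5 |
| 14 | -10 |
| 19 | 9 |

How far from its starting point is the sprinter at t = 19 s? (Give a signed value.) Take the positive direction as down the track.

30.5 m

Net displacement equals the area under the velocity-time graph (areas below the axis count negative).
0–6 s: ½(9 + 6)(6) = 45 m
6–12 s: ½(6 + -5)(6) = 3 m
12–14 s: ½(-5 + -10)(2) = -15 m
14–19 s: ½(-10 + 9)(5) = -2.5 m
Net displacement = 30.5 m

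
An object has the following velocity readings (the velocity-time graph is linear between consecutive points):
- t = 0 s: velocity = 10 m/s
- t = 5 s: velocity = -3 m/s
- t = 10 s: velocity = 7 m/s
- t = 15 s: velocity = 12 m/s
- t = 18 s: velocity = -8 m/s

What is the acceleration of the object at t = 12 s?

1 m/s²

Acceleration is the slope of the v-t graph on 10–15 s: (12 − 7)/(15 − 10) = 1 m/s².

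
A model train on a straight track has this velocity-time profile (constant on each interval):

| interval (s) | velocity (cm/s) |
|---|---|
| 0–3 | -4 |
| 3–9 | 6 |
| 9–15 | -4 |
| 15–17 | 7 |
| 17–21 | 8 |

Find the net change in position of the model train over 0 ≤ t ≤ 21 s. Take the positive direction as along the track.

Net displacement equals the area under the velocity-time graph (areas below the axis count negative).
0–3 s: -4 × 3 = -12 cm
3–9 s: 6 × 6 = 36 cm
9–15 s: -4 × 6 = -24 cm
15–17 s: 7 × 2 = 14 cm
17–21 s: 8 × 4 = 32 cm
Net displacement = 46 cm

46 cm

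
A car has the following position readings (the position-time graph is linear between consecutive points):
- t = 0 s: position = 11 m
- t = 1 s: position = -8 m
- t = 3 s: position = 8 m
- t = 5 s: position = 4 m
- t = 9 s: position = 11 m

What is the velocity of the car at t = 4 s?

Velocity is the slope of the x-t graph on 3–5 s: (4 − 8)/(5 − 3) = -2 m/s.

-2 m/s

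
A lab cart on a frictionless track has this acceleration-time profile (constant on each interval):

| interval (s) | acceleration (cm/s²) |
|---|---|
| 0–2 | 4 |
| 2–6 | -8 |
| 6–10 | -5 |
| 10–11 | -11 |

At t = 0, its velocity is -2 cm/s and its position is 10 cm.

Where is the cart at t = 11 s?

On each constant-a segment, Δv = aΔt and Δx = v₀Δt + ½aΔt²; chain segment to segment.
0–2 s: v starts -2 cm/s; Δx = -2·2 + ½·4·2² = 4 cm; v ends 6 cm/s.
2–6 s: v starts 6 cm/s; Δx = 6·4 + ½·-8·4² = -40 cm; v ends -26 cm/s.
6–10 s: v starts -26 cm/s; Δx = -26·4 + ½·-5·4² = -144 cm; v ends -46 cm/s.
10–11 s: v starts -46 cm/s; Δx = -46·1 + ½·-11·1² = -51.5 cm; v ends -57 cm/s.
x(11) = 10 + Σ Δx = -221.5 cm.

-221.5 cm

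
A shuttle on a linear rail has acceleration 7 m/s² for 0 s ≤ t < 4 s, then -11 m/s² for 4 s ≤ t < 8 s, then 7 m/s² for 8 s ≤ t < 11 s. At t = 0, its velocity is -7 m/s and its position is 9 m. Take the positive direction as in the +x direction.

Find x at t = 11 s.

-4.5 m

On each constant-a segment, Δv = aΔt and Δx = v₀Δt + ½aΔt²; chain segment to segment.
0–4 s: v starts -7 m/s; Δx = -7·4 + ½·7·4² = 28 m; v ends 21 m/s.
4–8 s: v starts 21 m/s; Δx = 21·4 + ½·-11·4² = -4 m; v ends -23 m/s.
8–11 s: v starts -23 m/s; Δx = -23·3 + ½·7·3² = -37.5 m; v ends -2 m/s.
x(11) = 9 + Σ Δx = -4.5 m.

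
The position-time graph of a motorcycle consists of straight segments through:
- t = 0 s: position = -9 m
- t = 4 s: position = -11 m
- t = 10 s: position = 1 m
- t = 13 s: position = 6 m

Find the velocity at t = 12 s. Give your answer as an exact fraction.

5/3 m/s

Velocity is the slope of the x-t graph on 10–13 s: (6 − 1)/(13 − 10) = 5/3 m/s.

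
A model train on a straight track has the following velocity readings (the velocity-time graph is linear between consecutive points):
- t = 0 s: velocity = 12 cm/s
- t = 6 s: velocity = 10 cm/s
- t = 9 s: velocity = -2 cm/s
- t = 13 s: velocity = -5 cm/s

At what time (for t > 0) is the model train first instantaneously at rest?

v changes sign on 6–9 s (from 10 to -2); the graph is linear there, so v = 0 at t = 6 + (-10)·(9 − 6)/(-2 − 10) = 8.5 s.

t = 8.5 s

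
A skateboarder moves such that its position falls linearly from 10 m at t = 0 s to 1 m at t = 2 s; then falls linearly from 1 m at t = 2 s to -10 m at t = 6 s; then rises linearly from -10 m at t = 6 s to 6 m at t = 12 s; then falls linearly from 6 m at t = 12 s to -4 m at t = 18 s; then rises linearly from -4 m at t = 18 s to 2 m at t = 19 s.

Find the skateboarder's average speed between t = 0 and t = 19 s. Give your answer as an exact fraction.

Average speed = (total path length)/(elapsed time); on a piecewise-linear x-t graph the path length is Σ|Δx|.
0–2 s: |Δx| = |1 − 10| = 9 m
2–6 s: |Δx| = |-10 − 1| = 11 m
6–12 s: |Δx| = |6 − -10| = 16 m
12–18 s: |Δx| = |-4 − 6| = 10 m
18–19 s: |Δx| = |2 − -4| = 6 m
Total path = 52 m; average speed = 52/19 = 52/19 m/s.

52/19 m/s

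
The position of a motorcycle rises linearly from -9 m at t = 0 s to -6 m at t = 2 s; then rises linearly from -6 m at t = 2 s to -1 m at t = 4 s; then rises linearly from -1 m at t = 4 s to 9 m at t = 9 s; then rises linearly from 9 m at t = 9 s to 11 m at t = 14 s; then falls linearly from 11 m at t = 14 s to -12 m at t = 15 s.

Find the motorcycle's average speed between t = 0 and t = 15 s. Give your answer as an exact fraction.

43/15 m/s

Average speed = (total path length)/(elapsed time); on a piecewise-linear x-t graph the path length is Σ|Δx|.
0–2 s: |Δx| = |-6 − -9| = 3 m
2–4 s: |Δx| = |-1 − -6| = 5 m
4–9 s: |Δx| = |9 − -1| = 10 m
9–14 s: |Δx| = |11 − 9| = 2 m
14–15 s: |Δx| = |-12 − 11| = 23 m
Total path = 43 m; average speed = 43/15 = 43/15 m/s.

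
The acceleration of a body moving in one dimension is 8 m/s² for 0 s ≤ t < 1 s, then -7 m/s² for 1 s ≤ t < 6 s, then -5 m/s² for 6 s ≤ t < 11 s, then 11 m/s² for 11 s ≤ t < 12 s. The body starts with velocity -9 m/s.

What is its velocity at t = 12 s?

-50 m/s

Δv equals the area under the a-t graph; then v = v₀ + Δv.
0–1 s: 8 × 1 = 8 m/s
1–6 s: -7 × 5 = -35 m/s
6–11 s: -5 × 5 = -25 m/s
11–12 s: 11 × 1 = 11 m/s
Δv = -41 m/s, so v(12) = -9 + (-41) = -50 m/s.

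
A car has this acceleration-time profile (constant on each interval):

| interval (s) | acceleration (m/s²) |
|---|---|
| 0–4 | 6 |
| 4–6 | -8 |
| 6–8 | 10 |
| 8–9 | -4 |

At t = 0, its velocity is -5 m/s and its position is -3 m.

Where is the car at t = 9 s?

On each constant-a segment, Δv = aΔt and Δx = v₀Δt + ½aΔt²; chain segment to segment.
0–4 s: v starts -5 m/s; Δx = -5·4 + ½·6·4² = 28 m; v ends 19 m/s.
4–6 s: v starts 19 m/s; Δx = 19·2 + ½·-8·2² = 22 m; v ends 3 m/s.
6–8 s: v starts 3 m/s; Δx = 3·2 + ½·10·2² = 26 m; v ends 23 m/s.
8–9 s: v starts 23 m/s; Δx = 23·1 + ½·-4·1² = 21 m; v ends 19 m/s.
x(9) = -3 + Σ Δx = 94 m.

94 m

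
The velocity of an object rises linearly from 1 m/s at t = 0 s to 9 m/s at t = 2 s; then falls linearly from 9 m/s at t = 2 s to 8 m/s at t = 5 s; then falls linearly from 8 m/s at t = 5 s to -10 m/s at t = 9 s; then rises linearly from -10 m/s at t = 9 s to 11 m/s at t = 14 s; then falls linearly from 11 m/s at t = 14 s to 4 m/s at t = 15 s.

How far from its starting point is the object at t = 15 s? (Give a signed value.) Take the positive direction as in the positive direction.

41.5 m

Displacement is the signed area under the v-t curve.
0–2 s: ½(1 + 9)(2) = 10 m
2–5 s: ½(9 + 8)(3) = 25.5 m
5–9 s: ½(8 + -10)(4) = -4 m
9–14 s: ½(-10 + 11)(5) = 2.5 m
14–15 s: ½(11 + 4)(1) = 7.5 m
Net displacement = 41.5 m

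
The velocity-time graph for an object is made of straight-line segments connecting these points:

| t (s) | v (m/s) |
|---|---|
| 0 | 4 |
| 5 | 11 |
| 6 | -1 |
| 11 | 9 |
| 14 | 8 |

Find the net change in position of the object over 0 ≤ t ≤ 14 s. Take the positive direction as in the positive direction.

Displacement is the signed area under the v-t curve.
0–5 s: ½(4 + 11)(5) = 37.5 m
5–6 s: ½(11 + -1)(1) = 5 m
6–11 s: ½(-1 + 9)(5) = 20 m
11–14 s: ½(9 + 8)(3) = 25.5 m
Net displacement = 88 m

88 m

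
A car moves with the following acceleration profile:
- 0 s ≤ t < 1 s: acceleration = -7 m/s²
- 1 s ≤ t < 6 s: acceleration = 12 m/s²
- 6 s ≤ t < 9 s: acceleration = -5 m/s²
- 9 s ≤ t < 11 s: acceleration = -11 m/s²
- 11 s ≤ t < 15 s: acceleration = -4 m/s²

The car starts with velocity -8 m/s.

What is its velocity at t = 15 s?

-8 m/s

Δv equals the area under the a-t graph; then v = v₀ + Δv.
0–1 s: -7 × 1 = -7 m/s
1–6 s: 12 × 5 = 60 m/s
6–9 s: -5 × 3 = -15 m/s
9–11 s: -11 × 2 = -22 m/s
11–15 s: -4 × 4 = -16 m/s
Δv = 0 m/s, so v(15) = -8 + (0) = -8 m/s.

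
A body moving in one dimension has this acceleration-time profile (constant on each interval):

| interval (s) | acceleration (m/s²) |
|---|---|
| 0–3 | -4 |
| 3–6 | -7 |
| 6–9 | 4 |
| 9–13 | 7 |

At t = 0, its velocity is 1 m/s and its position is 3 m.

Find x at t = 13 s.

On each constant-a segment, Δv = aΔt and Δx = v₀Δt + ½aΔt²; chain segment to segment.
0–3 s: v starts 1 m/s; Δx = 1·3 + ½·-4·3² = -15 m; v ends -11 m/s.
3–6 s: v starts -11 m/s; Δx = -11·3 + ½·-7·3² = -64.5 m; v ends -32 m/s.
6–9 s: v starts -32 m/s; Δx = -32·3 + ½·4·3² = -78 m; v ends -20 m/s.
9–13 s: v starts -20 m/s; Δx = -20·4 + ½·7·4² = -24 m; v ends 8 m/s.
x(13) = 3 + Σ Δx = -178.5 m.

-178.5 m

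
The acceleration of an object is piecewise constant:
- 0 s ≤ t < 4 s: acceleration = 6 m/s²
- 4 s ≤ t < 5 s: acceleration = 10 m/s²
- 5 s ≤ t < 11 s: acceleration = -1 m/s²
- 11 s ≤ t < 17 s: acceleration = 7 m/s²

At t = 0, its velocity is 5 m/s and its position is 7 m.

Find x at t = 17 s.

On each constant-a segment, Δv = aΔt and Δx = v₀Δt + ½aΔt²; chain segment to segment.
0–4 s: v starts 5 m/s; Δx = 5·4 + ½·6·4² = 68 m; v ends 29 m/s.
4–5 s: v starts 29 m/s; Δx = 29·1 + ½·10·1² = 34 m; v ends 39 m/s.
5–11 s: v starts 39 m/s; Δx = 39·6 + ½·-1·6² = 216 m; v ends 33 m/s.
11–17 s: v starts 33 m/s; Δx = 33·6 + ½·7·6² = 324 m; v ends 75 m/s.
x(17) = 7 + Σ Δx = 649 m.

649 m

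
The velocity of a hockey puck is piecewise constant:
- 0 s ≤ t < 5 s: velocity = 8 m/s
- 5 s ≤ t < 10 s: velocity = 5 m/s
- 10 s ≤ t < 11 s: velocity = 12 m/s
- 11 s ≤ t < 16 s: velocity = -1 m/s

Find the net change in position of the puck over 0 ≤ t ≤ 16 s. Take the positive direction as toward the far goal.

Net displacement equals the area under the velocity-time graph (areas below the axis count negative).
0–5 s: 8 × 5 = 40 m
5–10 s: 5 × 5 = 25 m
10–11 s: 12 × 1 = 12 m
11–16 s: -1 × 5 = -5 m
Net displacement = 72 m

72 m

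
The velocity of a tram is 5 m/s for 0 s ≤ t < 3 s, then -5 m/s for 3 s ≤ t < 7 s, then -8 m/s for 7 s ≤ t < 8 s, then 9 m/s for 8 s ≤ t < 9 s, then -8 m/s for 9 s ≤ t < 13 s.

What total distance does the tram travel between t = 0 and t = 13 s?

Total distance travelled is ∫|v| dt — sum the magnitudes of each area piece.
0–3 s: |5| × 3 = 15 m
3–7 s: |-5| × 4 = 20 m
7–8 s: |-8| × 1 = 8 m
8–9 s: |9| × 1 = 9 m
9–13 s: |-8| × 4 = 32 m
Total distance = 84 m

84 m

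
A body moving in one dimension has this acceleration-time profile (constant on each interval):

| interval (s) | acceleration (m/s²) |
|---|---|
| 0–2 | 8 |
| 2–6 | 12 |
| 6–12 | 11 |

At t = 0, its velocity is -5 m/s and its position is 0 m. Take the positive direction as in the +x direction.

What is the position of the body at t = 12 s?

On each constant-a segment, Δv = aΔt and Δx = v₀Δt + ½aΔt²; chain segment to segment.
0–2 s: v starts -5 m/s; Δx = -5·2 + ½·8·2² = 6 m; v ends 11 m/s.
2–6 s: v starts 11 m/s; Δx = 11·4 + ½·12·4² = 140 m; v ends 59 m/s.
6–12 s: v starts 59 m/s; Δx = 59·6 + ½·11·6² = 552 m; v ends 125 m/s.
x(12) = 0 + Σ Δx = 698 m.

698 m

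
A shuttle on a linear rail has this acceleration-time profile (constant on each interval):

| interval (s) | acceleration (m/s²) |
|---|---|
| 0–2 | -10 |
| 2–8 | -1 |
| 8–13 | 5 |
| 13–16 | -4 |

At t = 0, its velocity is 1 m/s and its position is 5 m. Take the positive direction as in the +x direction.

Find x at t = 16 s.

-225.5 m

On each constant-a segment, Δv = aΔt and Δx = v₀Δt + ½aΔt²; chain segment to segment.
0–2 s: v starts 1 m/s; Δx = 1·2 + ½·-10·2² = -18 m; v ends -19 m/s.
2–8 s: v starts -19 m/s; Δx = -19·6 + ½·-1·6² = -132 m; v ends -25 m/s.
8–13 s: v starts -25 m/s; Δx = -25·5 + ½·5·5² = -62.5 m; v ends 0 m/s.
13–16 s: v starts 0 m/s; Δx = 0·3 + ½·-4·3² = -18 m; v ends -12 m/s.
x(16) = 5 + Σ Δx = -225.5 m.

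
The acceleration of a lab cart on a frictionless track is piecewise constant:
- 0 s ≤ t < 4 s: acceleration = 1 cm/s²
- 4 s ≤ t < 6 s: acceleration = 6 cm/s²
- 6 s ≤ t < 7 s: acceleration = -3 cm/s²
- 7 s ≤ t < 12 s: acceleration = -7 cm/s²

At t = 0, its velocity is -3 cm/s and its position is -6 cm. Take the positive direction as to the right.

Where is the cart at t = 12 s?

On each constant-a segment, Δv = aΔt and Δx = v₀Δt + ½aΔt²; chain segment to segment.
0–4 s: v starts -3 cm/s; Δx = -3·4 + ½·1·4² = -4 cm; v ends 1 cm/s.
4–6 s: v starts 1 cm/s; Δx = 1·2 + ½·6·2² = 14 cm; v ends 13 cm/s.
6–7 s: v starts 13 cm/s; Δx = 13·1 + ½·-3·1² = 11.5 cm; v ends 10 cm/s.
7–12 s: v starts 10 cm/s; Δx = 10·5 + ½·-7·5² = -37.5 cm; v ends -25 cm/s.
x(12) = -6 + Σ Δx = -22 cm.

-22 cm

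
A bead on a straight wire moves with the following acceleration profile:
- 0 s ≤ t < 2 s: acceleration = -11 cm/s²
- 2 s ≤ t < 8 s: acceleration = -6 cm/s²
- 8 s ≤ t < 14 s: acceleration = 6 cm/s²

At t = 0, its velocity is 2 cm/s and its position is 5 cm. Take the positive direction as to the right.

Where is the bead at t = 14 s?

-469 cm

On each constant-a segment, Δv = aΔt and Δx = v₀Δt + ½aΔt²; chain segment to segment.
0–2 s: v starts 2 cm/s; Δx = 2·2 + ½·-11·2² = -18 cm; v ends -20 cm/s.
2–8 s: v starts -20 cm/s; Δx = -20·6 + ½·-6·6² = -228 cm; v ends -56 cm/s.
8–14 s: v starts -56 cm/s; Δx = -56·6 + ½·6·6² = -228 cm; v ends -20 cm/s.
x(14) = 5 + Σ Δx = -469 cm.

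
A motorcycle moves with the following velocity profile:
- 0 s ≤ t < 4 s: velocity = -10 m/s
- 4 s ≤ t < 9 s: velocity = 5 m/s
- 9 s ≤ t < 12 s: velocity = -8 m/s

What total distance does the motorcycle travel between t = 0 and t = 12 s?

89 m

Distance (not displacement) is the total path length: add the absolute areas under v-t.
0–4 s: |-10| × 4 = 40 m
4–9 s: |5| × 5 = 25 m
9–12 s: |-8| × 3 = 24 m
Total distance = 89 m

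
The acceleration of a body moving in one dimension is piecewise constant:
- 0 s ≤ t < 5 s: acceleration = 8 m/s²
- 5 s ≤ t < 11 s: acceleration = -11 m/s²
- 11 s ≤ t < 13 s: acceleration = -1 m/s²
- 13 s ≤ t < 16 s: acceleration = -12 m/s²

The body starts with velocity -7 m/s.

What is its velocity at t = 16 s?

Δv equals the area under the a-t graph; then v = v₀ + Δv.
0–5 s: 8 × 5 = 40 m/s
5–11 s: -11 × 6 = -66 m/s
11–13 s: -1 × 2 = -2 m/s
13–16 s: -12 × 3 = -36 m/s
Δv = -64 m/s, so v(16) = -7 + (-64) = -71 m/s.

-71 m/s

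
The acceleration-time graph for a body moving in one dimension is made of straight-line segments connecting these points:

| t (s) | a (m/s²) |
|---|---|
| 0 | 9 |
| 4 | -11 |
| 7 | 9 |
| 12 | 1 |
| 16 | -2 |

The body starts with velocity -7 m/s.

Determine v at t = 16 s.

Δv equals the area under the a-t graph; then v = v₀ + Δv.
0–4 s: ½(9 + -11)(4) = -4 m/s
4–7 s: ½(-11 + 9)(3) = -3 m/s
7–12 s: ½(9 + 1)(5) = 25 m/s
12–16 s: ½(1 + -2)(4) = -2 m/s
Δv = 16 m/s, so v(16) = -7 + (16) = 9 m/s.

9 m/s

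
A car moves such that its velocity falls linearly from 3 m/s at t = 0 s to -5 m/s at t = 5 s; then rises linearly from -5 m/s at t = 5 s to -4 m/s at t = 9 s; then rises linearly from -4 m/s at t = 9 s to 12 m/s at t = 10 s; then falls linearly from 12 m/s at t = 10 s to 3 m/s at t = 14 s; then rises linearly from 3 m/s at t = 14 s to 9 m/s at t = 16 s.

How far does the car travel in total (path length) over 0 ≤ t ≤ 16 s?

75.625 m

Total distance travelled is ∫|v| dt — sum the magnitudes of each area piece.
0–5 s: v = 0 at t = 1.875 s; triangle areas 2.8125 + 7.8125 = 10.625 m
5–9 s: |½(-5 + -4)(4)| = 18 m
9–10 s: v = 0 at t = 9.25 s; triangle areas 0.5 + 4.5 = 5 m
10–14 s: |½(12 + 3)(4)| = 30 m
14–16 s: |½(3 + 9)(2)| = 12 m
Total distance = 75.625 m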